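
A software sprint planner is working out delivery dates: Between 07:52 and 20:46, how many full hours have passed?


Start: 07:52
End: 20:46
Hour difference: 20 - 7 = 13 hours
Minute difference: 46 - 52 = -6 minutes
Total minutes: 774
Complete hours: 774 / 60 = 12 (remainder 54)

12


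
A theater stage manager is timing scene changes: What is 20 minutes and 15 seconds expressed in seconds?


Minutes: 20
Extra seconds: 15
Seconds per minute: 60
Minutes to seconds: 20 x 60 = 1200
Total: 1200 + 15 = 1215

1215


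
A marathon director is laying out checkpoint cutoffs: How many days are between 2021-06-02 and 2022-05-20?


Start date: 2021-06-02
End date: 2022-05-20
Jun 2021: +29 days
Jul 2021: +31 days
Aug 2021: +31 days
... (9 more months)
Total: 352 days

352


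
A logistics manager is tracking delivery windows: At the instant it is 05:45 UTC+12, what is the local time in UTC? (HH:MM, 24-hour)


Local time: 05:45 at UTC+12 (offset 12h)
Target zone: UTC (offset 0h)
Difference: 0 - (12) = -12 hours
Calculation: 5 + (-12) = -7
Wraparound: (-7) mod 24 = 17
Result: 17:45

17:45


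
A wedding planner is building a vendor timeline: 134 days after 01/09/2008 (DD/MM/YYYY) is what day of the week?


Start: 2008-09-01 (Monday)
Step 1 - find target date: add 134 days
  2008-09-01 + 134 days = 2009-01-13
Step 2 - day of week:
  134 mod 7 = 1
  Monday + 1 days -> Tuesday
Result: Tuesday (2009-01-13)

Tuesday


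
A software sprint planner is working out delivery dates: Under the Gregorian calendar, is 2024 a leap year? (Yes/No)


Year: 2024
Divisible by 4? 2024 / 4 = 506.0 -> Yes
Divisible by 100? 2024 / 100 = 20.24 -> No
Divisible by 4 but not 100, so it IS a leap year

Yes


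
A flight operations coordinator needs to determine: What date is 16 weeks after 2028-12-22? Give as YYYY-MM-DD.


Start: 2028-12-22
Weeks to add: 16
Convert to days: 16 x 7 = 112 days
Add 112 days to 2028-12-22
Result: 2029-04-13

2029-04-13


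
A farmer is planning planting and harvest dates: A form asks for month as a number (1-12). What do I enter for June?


Calendar month order:
5. May
6. June <--
7. July
June is month number 6

6


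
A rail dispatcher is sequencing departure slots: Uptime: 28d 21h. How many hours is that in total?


Days: 28
Extra hours: 21
Hours per day: 24
Days to hours: 28 x 24 = 672
Total: 672 + 21 = 693

693


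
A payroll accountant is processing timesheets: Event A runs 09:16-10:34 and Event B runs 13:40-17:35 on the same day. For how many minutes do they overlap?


Interval A: [556, 634] minutes from midnight
Interval B: [820, 1055] minutes from midnight
Overlap start = max(556, 820) = 820
Overlap end = min(634, 1055) = 634
End <= start, so the intervals do not overlap: 0 minutes

0


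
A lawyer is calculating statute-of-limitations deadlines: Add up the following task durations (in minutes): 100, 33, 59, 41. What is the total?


Durations: 100, 33, 59, 41
Running sum: 100
+ 33 = 133
+ 59 = 192
+ 41 = 233
Total duration: 233 minutes
That is 3 hours and 53 minutes

233


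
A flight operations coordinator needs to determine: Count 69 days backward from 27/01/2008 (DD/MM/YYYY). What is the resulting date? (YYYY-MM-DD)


Start: 2008-01-27
Subtracting 69 days
Days already passed in January: 27
After going back through January: 42 more days to subtract
December 2007: 31 days, 11 remaining
November 2007 has 30 days, need 11
Result: 2007-11-19

2007-11-19


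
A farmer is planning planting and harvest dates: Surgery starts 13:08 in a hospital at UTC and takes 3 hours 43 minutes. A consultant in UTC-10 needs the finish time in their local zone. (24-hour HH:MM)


Start: 13:08 in UTC
Step 1 - add duration:
  minutes: 8 + 43 = 51
  hours: 13 + 3 + 0 = 16
  end in UTC: 16:51
Step 2 - convert UTC -> UTC-10:
  offset difference: -10 - (0) = -10 hours
  16 + (-10) = 6 -> mod 24 = 6
Result: 06:51 in UTC-10

06:51


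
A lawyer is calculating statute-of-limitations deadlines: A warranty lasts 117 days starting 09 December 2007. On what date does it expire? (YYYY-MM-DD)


Start: 2007-12-09
Adding 117 days
Days remaining in December: 22
After December: 95 days still to add
January 2008: 31 days, 64 remaining
February 2008: 29 days, 35 remaining
March 2008: 31 days, 4 remaining
April 2008 has 30 days, need 4
Result: 2008-04-04

2008-04-04


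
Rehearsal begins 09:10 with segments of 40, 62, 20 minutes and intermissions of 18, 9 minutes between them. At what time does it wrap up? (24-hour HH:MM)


Start: 09:10 = 550 min from midnight
  after task 1 (40 min): 09:50
  after break (18 min): 10:08
  after task 2 (62 min): 11:10
  after break (9 min): 11:19
  after task 3 (20 min): 11:39
Total elapsed: 149 minutes
End time: 11:39

11:39


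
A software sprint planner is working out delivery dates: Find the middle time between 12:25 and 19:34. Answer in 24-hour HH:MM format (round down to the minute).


Start time: 12:25 = 745 minutes from midnight
End time: 19:34 = 1174 minutes from midnight
Sum: 745 + 1174 = 1919
Midpoint: 1919 / 2 = 959 minutes
Convert: 959 / 60 = 15 hours, 59 minutes
Result: 15:59

15:59


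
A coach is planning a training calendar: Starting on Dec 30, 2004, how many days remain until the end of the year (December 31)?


Start: December 30, 2004
End: December 31, 2004
Days left in December: 1
Total: 1 days

1


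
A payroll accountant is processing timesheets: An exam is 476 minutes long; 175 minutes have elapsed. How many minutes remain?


Total budget: 476 minutes
Time used: 175 minutes
Remaining: 476 - 175 = 301 minutes
Percent used: 36.8%
Percent remaining: 63.2%

301


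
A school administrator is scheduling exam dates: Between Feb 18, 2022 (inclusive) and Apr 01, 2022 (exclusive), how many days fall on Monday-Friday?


Start: 2022-02-18 (Friday)
End (exclusive): 2022-04-01 (Friday)
Total calendar days: 42
Full weeks: 42 // 7 = 6 -> 30 weekdays
Remaining 0 days starting on Friday:
Total business days: 30 + 0 = 30

30


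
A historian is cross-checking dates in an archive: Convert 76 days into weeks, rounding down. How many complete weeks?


Total days: 76
Days per week: 7
Division: 76 / 7 = 10 remainder 6
Complete weeks: 10
Remaining days: 6

10


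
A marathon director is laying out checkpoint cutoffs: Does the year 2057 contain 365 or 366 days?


Year: 2057
Check leap year rules:
Divisible by 4? No
2057 is not a leap year
Days: 365

365


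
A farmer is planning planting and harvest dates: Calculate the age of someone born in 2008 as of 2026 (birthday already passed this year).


Birth year: 2008
Current year: 2026
Age = current year - birth year
Age = 2026 - 2008 = 18

18


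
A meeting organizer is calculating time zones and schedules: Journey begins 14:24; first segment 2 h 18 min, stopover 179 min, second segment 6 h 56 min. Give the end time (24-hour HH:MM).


Depart: 14:24
Leg 1: +138 min -> 16:42
Layover: +179 min -> 19:41
Leg 2: +416 min -> 02:37
Total travel: 733 minutes = 12h 13m
Arrival: 02:37

02:37


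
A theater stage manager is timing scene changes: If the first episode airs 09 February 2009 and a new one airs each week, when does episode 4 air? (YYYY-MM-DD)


First occurrence: 2009-02-09 (occurrence 1)
Each occurrence is 7 days after the previous.
Occurrence 4 is 3 weeks after the first.
3 weeks = 21 days
2009-02-09 + 21 days = 2009-03-02

2009-03-02


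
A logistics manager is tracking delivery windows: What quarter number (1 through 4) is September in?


Month: September (month 9)
Q1: January-March (months 1-3)
Q2: April-June (months 4-6)
Q3: July-September (months 7-9)
Q4: October-December (months 10-12)
Month 9 falls in Q3

3


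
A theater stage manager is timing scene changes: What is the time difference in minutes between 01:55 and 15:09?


Start time: 01:55 = 115 minutes from midnight
End time: 15:09 = 909 minutes from midnight
Difference: 909 - 115 = 794 minutes
That is 13 hours and 14 minutes

794


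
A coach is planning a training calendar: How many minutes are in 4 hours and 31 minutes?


Hours: 4
Extra minutes: 31
Minutes per hour: 60
Hours to minutes: 4 x 60 = 240
Total: 240 + 31 = 271

271


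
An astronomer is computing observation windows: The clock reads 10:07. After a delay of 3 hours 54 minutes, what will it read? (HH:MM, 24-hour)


Start time: 10:07
Adding: 3 hours 54 minutes
Minutes: 7 + 54 = 61
Minute overflow: 61 >= 60, so carry 1 hour, minutes = 1
Hours: 10 + 3 + 1 = 14
Result: 14:01

14:01


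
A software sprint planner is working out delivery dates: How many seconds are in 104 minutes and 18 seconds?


Minutes: 104
Seconds: 18
Convert minutes to seconds: 104 x 60 = 6240
Add remaining seconds: 6240 + 18 = 6258

6258


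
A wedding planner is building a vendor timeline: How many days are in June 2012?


Month: June
Year: 2012
June is a 30-day month
Total: 30 days

30


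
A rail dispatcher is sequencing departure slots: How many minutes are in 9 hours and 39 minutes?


Hours: 9
Minutes: 39
Convert hours to minutes: 9 x 60 = 540
Add remaining minutes: 540 + 39 = 579

579


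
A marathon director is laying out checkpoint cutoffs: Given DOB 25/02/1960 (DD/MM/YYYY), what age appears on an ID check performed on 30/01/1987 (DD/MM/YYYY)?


Birth: 1960-02-25
Reference: 1987-01-30
Year difference: 1987 - 1960 = 27
Has birthday (02-25) occurred by 01-30? No
Birthday not yet reached this year -> subtract 1
Age in full years: 26

26


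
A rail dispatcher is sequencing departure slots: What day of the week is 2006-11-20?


Date: 2006-11-20
January 1, 2006 is a Sunday
Day of year: 324
Offset from Jan 1: 323 days
323 mod 7 = 1
Result: Monday

Monday


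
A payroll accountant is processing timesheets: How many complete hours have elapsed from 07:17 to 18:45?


Start: 07:17
End: 18:45
Hour difference: 18 - 7 = 11 hours
Minute difference: 45 - 17 = 28 minutes
Total minutes: 688
Complete hours: 688 / 60 = 11 (remainder 28)

11


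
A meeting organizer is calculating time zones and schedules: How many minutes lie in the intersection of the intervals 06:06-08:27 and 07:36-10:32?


Interval A: [366, 507] minutes from midnight
Interval B: [456, 632] minutes from midnight
Overlap start = max(366, 456) = 456
Overlap end = min(507, 632) = 507
Overlap = 507 - 456 = 51 minutes

51


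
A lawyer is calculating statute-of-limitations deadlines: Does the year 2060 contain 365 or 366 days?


Year: 2060
Check leap year rules:
Divisible by 4? Yes
Divisible by 100? No
2060 is a leap year
Days: 366

366


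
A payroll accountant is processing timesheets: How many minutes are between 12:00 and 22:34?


Start time: 12:00 = 720 minutes from midnight
End time: 22:34 = 1354 minutes from midnight
Difference: 1354 - 720 = 634 minutes
That is 10 hours and 34 minutes

634


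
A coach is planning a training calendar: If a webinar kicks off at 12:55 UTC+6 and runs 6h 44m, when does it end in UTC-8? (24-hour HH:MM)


Start: 12:55 in UTC+6
Step 1 - add duration:
  minutes: 55 + 44 = 99 (carry 1h)
  hours: 12 + 6 + 1 = 19
  end in UTC+6: 19:39
Step 2 - convert UTC+6 -> UTC-8:
  offset difference: -8 - (6) = -14 hours
  19 + (-14) = 5 -> mod 24 = 5
Result: 05:39 in UTC-8

05:39


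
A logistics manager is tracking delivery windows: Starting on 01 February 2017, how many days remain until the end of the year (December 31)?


Start: February 01, 2017
End: December 31, 2017
Days left in February: 27
March: 31
April: 30
May: 31
June: 30
... plus remaining months
Sum of remaining months: 306
Total: 27 + 306 = 333

333


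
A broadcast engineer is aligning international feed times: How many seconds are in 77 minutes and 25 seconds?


Minutes: 77
Seconds: 25
Convert minutes to seconds: 77 x 60 = 4620
Add remaining seconds: 4620 + 25 = 4645

4645


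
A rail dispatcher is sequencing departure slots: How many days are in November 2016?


Month: November
Year: 2016
November is a 30-day month
Total: 30 days

30


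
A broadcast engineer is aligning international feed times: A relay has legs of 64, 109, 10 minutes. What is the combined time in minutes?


Durations: 64, 109, 10
Running sum: 64
+ 109 = 173
+ 10 = 183
Total duration: 183 minutes
That is 3 hours and 3 minutes

183


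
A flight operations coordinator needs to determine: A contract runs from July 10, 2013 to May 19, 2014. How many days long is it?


Start date: 2013-07-10
End date: 2014-05-19
Jul 2013: +22 days
Aug 2013: +31 days
Sep 2013: +30 days
... (8 more months)
Total: 313 days

313


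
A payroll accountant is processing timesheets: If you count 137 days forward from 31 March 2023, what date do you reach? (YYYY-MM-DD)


Start: 2023-03-31
Adding 137 days
Days remaining in March: 0
After March: 137 days still to add
April 2023: 30 days, 107 remaining
May 2023: 31 days, 76 remaining
June 2023: 30 days, 46 remaining
July 2023: 31 days, 15 remaining
Result: 2023-08-15

2023-08-15


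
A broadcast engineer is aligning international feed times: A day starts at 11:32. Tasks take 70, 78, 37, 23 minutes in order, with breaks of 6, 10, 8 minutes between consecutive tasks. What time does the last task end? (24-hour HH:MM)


Start: 11:32 = 692 min from midnight
  after task 1 (70 min): 12:42
  after break (6 min): 12:48
  after task 2 (78 min): 14:06
  after break (10 min): 14:16
  after task 3 (37 min): 14:53
  after break (8 min): 15:01
  after task 4 (23 min): 15:24
Total elapsed: 232 minutes
End time: 15:24

15:24


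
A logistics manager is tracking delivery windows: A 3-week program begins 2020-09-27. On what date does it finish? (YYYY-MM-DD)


Start: 2020-09-27
Weeks to add: 3
Convert to days: 3 x 7 = 21 days
Add 21 days to 2020-09-27
Result: 2020-10-18

2020-10-18


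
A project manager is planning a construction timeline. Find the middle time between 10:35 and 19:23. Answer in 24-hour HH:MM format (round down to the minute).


Start time: 10:35 = 635 minutes from midnight
End time: 19:23 = 1163 minutes from midnight
Sum: 635 + 1163 = 1798
Midpoint: 1798 / 2 = 899 minutes
Convert: 899 / 60 = 14 hours, 59 minutes
Result: 14:59

14:59


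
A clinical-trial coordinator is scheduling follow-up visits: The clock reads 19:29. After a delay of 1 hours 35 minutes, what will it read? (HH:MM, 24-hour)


Start time: 19:29
Adding: 1 hours 35 minutes
Minutes: 29 + 35 = 64
Minute overflow: 64 >= 60, so carry 1 hour, minutes = 4
Hours: 19 + 1 + 1 = 21
Result: 21:04

21:04


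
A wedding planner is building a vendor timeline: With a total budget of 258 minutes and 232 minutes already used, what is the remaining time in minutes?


Total budget: 258 minutes
Time used: 232 minutes
Remaining: 258 - 232 = 26 minutes
Percent used: 89.9%
Percent remaining: 10.1%

26


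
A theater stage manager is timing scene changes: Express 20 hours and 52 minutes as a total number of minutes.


Hours: 20
Extra minutes: 52
Minutes per hour: 60
Hours to minutes: 20 x 60 = 1200
Total: 1200 + 52 = 1252

1252


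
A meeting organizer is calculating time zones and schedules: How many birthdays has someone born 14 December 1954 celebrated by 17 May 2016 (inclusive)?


Birth: 1954-12-14
Reference: 2016-05-17
Year difference: 2016 - 1954 = 62
Has birthday (12-14) occurred by 05-17? No
Birthday not yet reached this year -> subtract 1
Age in full years: 61

61


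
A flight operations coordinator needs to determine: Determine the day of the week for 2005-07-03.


Date: 2005-07-03
January 1, 2005 is a Saturday
Day of year: 184
Offset from Jan 1: 183 days
183 mod 7 = 1
Result: Sunday

Sunday


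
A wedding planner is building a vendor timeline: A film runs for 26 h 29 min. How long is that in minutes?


Hours: 26
Minutes: 29
Convert hours to minutes: 26 x 60 = 1560
Add remaining minutes: 1560 + 29 = 1589

1589


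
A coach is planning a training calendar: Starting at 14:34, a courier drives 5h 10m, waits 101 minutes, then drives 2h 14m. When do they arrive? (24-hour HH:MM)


Depart: 14:34
Leg 1: +310 min -> 19:44
Layover: +101 min -> 21:25
Leg 2: +134 min -> 23:39
Total travel: 545 minutes = 9h 5m
Arrival: 23:39

23:39


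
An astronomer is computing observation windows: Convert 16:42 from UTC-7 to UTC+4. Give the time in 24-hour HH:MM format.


Local time: 16:42 at UTC-7 (offset -7h)
Target zone: UTC+4 (offset 4h)
Difference: 4 - (-7) = 11 hours
Calculation: 16 + (11) = 27
Wraparound: (27) mod 24 = 3
Result: 03:42

03:42


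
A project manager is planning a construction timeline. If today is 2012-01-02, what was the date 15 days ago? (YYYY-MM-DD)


Start: 2012-01-02
Subtracting 15 days
Days already passed in January: 2
After going back through January: 13 more days to subtract
December 2011 has 31 days, need 13
Result: 2011-12-18

2011-12-18


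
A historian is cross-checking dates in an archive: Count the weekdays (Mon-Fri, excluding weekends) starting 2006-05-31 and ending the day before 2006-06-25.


Start: 2006-05-31 (Wednesday)
End (exclusive): 2006-06-25 (Sunday)
Total calendar days: 25
Full weeks: 25 // 7 = 3 -> 15 weekdays
Remaining 4 days starting on Wednesday:
  Wed(w), Thu(w), Fri(w), Sat(-) -> 3 weekdays
Total business days: 15 + 3 = 18

18


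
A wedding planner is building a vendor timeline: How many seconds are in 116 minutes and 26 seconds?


Minutes: 116
Extra seconds: 26
Seconds per minute: 60
Minutes to seconds: 116 x 60 = 6960
Total: 6960 + 26 = 6986

6986


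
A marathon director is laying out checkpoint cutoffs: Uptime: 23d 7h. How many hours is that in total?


Days: 23
Extra hours: 7
Hours per day: 24
Days to hours: 23 x 24 = 552
Total: 552 + 7 = 559

559


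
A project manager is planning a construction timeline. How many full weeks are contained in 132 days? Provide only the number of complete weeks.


Total days: 132
Days per week: 7
Division: 132 / 7 = 18 remainder 6
Complete weeks: 18
Remaining days: 6

18


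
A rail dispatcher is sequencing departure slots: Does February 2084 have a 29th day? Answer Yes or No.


Year: 2084
Divisible by 4? 2084 / 4 = 521.0 -> Yes
Divisible by 100? 2084 / 100 = 20.84 -> No
Divisible by 4 but not 100, so it IS a leap year

Yes


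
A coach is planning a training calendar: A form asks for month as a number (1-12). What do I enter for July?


Calendar month order:
6. June
7. July <--
8. August
July is month number 7

7


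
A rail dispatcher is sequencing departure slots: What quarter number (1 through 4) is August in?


Month: August (month 8)
Q1: January-March (months 1-3)
Q2: April-June (months 4-6)
Q3: July-September (months 7-9)
Q4: October-December (months 10-12)
Month 8 falls in Q3

3


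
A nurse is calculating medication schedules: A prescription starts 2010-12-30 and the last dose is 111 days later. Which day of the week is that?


Start: 2010-12-30 (Thursday)
Step 1 - find target date: add 111 days
  2010-12-30 + 111 days = 2011-04-20
Step 2 - day of week:
  111 mod 7 = 6
  Thursday + 6 days -> Wednesday
Result: Wednesday (2011-04-20)

Wednesday


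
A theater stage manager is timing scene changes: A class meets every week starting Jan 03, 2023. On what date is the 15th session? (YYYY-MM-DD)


First occurrence: 2023-01-03 (occurrence 1)
Each occurrence is 7 days after the previous.
Occurrence 15 is 14 weeks after the first.
14 weeks = 98 days
2023-01-03 + 98 days = 2023-04-11

2023-04-11


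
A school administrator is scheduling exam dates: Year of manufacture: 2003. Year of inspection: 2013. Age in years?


Birth year: 2003
Current year: 2013
Age = current year - birth year
Age = 2013 - 2003 = 10

10


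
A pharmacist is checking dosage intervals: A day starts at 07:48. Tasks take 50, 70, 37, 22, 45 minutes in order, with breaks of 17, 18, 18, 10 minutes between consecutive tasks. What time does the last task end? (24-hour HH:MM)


Start: 07:48 = 468 min from midnight
  after task 1 (50 min): 08:38
  after break (17 min): 08:55
  after task 2 (70 min): 10:05
  after break (18 min): 10:23
  after task 3 (37 min): 11:00
  after break (18 min): 11:18
  after task 4 (22 min): 11:40
  after break (10 min): 11:50
  after task 5 (45 min): 12:35
Total elapsed: 287 minutes
End time: 12:35

12:35


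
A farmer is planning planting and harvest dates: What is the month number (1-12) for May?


Calendar month order:
4. April
5. May <--
6. June
May is month number 5

5


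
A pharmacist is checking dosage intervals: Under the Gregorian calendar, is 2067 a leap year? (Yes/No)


Year: 2067
Divisible by 4? 2067 / 4 = 516.75 -> No
Not divisible by 4, so NOT a leap year

No


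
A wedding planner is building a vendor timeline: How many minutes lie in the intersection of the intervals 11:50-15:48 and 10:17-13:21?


Interval A: [710, 948] minutes from midnight
Interval B: [617, 801] minutes from midnight
Overlap start = max(710, 617) = 710
Overlap end = min(948, 801) = 801
Overlap = 801 - 710 = 91 minutes

91


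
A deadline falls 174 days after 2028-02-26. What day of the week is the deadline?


Start: 2028-02-26 (Saturday)
Step 1 - find target date: add 174 days
  2028-02-26 + 174 days = 2028-08-18
Step 2 - day of week:
  174 mod 7 = 6
  Saturday + 6 days -> Friday
Result: Friday (2028-08-18)

Friday


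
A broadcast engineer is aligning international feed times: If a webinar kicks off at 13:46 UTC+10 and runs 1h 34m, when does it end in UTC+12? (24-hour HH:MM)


Start: 13:46 in UTC+10
Step 1 - add duration:
  minutes: 46 + 34 = 80 (carry 1h)
  hours: 13 + 1 + 1 = 15
  end in UTC+10: 15:20
Step 2 - convert UTC+10 -> UTC+12:
  offset difference: 12 - (10) = 2 hours
  15 + (2) = 17 -> mod 24 = 17
Result: 17:20 in UTC+12

17:20


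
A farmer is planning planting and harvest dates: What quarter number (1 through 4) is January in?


Month: January (month 1)
Q1: January-March (months 1-3)
Q2: April-June (months 4-6)
Q3: July-September (months 7-9)
Q4: October-December (months 10-12)
Month 1 falls in Q1

1


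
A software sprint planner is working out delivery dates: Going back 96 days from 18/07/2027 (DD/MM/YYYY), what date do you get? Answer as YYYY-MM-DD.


Start: 2027-07-18
Subtracting 96 days
Days already passed in July: 18
After going back through July: 78 more days to subtract
June 2027: 30 days, 48 remaining
May 2027: 31 days, 17 remaining
April 2027 has 30 days, need 17
Result: 2027-04-13

2027-04-13


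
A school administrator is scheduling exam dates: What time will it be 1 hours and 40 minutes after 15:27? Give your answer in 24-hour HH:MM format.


Start time: 15:27
Adding: 1 hours 40 minutes
Minutes: 27 + 40 = 67
Minute overflow: 67 >= 60, so carry 1 hour, minutes = 7
Hours: 15 + 1 + 1 = 17
Result: 17:07

17:07


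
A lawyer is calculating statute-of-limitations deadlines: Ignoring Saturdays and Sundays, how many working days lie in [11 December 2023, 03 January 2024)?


Start: 2023-12-11 (Monday)
End (exclusive): 2024-01-03 (Wednesday)
Total calendar days: 23
Full weeks: 23 // 7 = 3 -> 15 weekdays
Remaining 2 days starting on Monday:
  Mon(w), Tue(w) -> 2 weekdays
Total business days: 15 + 2 = 17

17


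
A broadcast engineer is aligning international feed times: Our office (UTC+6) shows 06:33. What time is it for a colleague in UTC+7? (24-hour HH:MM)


Local time: 06:33 at UTC+6 (offset 6h)
Target zone: UTC+7 (offset 7h)
Difference: 7 - (6) = 1 hours
Calculation: 6 + (1) = 7
Result: 07:33

07:33


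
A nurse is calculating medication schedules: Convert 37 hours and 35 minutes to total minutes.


Hours: 37
Extra minutes: 35
Minutes per hour: 60
Hours to minutes: 37 x 60 = 2220
Total: 2220 + 35 = 2255

2255


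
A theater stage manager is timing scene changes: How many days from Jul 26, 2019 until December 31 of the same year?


Start: July 26, 2019
End: December 31, 2019
Days left in July: 5
August: 31
September: 30
October: 31
November: 30
... plus remaining months
Sum of remaining months: 153
Total: 5 + 153 = 158

158


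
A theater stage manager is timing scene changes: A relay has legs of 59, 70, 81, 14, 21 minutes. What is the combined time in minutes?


Durations: 59, 70, 81, 14, 21
Running sum: 59
+ 70 = 129
+ 81 = 210
+ 14 = 224
+ 21 = 245
Total duration: 245 minutes
That is 4 hours and 5 minutes

245


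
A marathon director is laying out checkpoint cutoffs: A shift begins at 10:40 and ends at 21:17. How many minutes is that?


Start time: 10:40 = 640 minutes from midnight
End time: 21:17 = 1277 minutes from midnight
Difference: 1277 - 640 = 637 minutes
That is 10 hours and 37 minutes

637


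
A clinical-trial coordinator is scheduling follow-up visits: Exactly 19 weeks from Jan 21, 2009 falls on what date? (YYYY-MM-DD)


Start: 2009-01-21
Weeks to add: 19
Convert to days: 19 x 7 = 133 days
Add 133 days to 2009-01-21
Result: 2009-06-03

2009-06-03


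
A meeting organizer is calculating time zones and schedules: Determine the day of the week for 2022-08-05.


Date: 2022-08-05
January 1, 2022 is a Saturday
Day of year: 217
Offset from Jan 1: 216 days
216 mod 7 = 6
Result: Friday

Friday


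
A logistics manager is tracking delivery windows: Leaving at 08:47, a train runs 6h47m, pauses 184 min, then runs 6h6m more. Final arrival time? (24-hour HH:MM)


Depart: 08:47
Leg 1: +407 min -> 15:34
Layover: +184 min -> 18:38
Leg 2: +366 min -> 00:44
Total travel: 957 minutes = 15h 57m
Arrival: 00:44

00:44


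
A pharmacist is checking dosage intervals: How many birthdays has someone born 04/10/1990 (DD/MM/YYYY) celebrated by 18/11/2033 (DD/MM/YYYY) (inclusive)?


Birth: 1990-10-04
Reference: 2033-11-18
Year difference: 2033 - 1990 = 43
Has birthday (10-04) occurred by 11-18? Yes
Age in full years: 43

43


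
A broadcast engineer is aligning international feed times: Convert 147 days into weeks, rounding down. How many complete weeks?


Total days: 147
Days per week: 7
Division: 147 / 7 = 21 remainder 0
Complete weeks: 21
Remaining days: 0

21


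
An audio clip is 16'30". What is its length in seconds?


Minutes: 16
Seconds: 30
Convert minutes to seconds: 16 x 60 = 960
Add remaining seconds: 960 + 30 = 990

990


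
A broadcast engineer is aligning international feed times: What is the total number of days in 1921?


Year: 1921
Check leap year rules:
Divisible by 4? No
1921 is not a leap year
Days: 365

365


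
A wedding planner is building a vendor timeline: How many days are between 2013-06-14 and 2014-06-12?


Start date: 2013-06-14
End date: 2014-06-12
Jun 2013: +17 days
Jul 2013: +31 days
Aug 2013: +31 days
... (10 more months)
Total: 363 days

363


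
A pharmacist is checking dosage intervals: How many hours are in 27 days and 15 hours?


Days: 27
Extra hours: 15
Hours per day: 24
Days to hours: 27 x 24 = 648
Total: 648 + 15 = 663

663


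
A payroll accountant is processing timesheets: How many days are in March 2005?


Month: March
Year: 2005
March is a 31-day month
Total: 31 days

31


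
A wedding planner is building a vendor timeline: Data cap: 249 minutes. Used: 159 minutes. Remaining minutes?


Total budget: 249 minutes
Time used: 159 minutes
Remaining: 249 - 159 = 90 minutes
Percent used: 63.9%
Percent remaining: 36.1%

90


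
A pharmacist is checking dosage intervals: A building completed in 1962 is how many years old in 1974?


Birth year: 1962
Current year: 1974
Age = current year - birth year
Age = 1974 - 1962 = 12

12


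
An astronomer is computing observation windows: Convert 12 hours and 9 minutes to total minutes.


Hours: 12
Minutes: 9
Convert hours to minutes: 12 x 60 = 720
Add remaining minutes: 720 + 9 = 729

729


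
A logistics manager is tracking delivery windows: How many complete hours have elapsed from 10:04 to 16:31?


Start: 10:04
End: 16:31
Hour difference: 16 - 10 = 6 hours
Minute difference: 31 - 4 = 27 minutes
Total minutes: 387
Complete hours: 387 / 60 = 6 (remainder 27)

6


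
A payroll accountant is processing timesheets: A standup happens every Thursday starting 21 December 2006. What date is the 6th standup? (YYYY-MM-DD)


First occurrence: 2006-12-21 (occurrence 1)
Each occurrence is 7 days after the previous.
Occurrence 6 is 5 weeks after the first.
5 weeks = 35 days
2006-12-21 + 35 days = 2007-01-25

2007-01-25


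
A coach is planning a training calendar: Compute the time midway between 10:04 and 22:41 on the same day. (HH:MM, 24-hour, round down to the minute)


Start time: 10:04 = 604 minutes from midnight
End time: 22:41 = 1361 minutes from midnight
Sum: 604 + 1361 = 1965
Midpoint: 1965 / 2 = 982 minutes
Convert: 982 / 60 = 16 hours, 22 minutes
Result: 16:22

16:22


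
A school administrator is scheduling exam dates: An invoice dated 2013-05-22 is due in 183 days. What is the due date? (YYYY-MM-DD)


Start: 2013-05-22
Adding 183 days
Days remaining in May: 9
After May: 174 days still to add
June 2013: 30 days, 144 remaining
July 2013: 31 days, 113 remaining
August 2013: 31 days, 82 remaining
September 2013: 30 days, 52 remaining
Result: 2013-11-21

2013-11-21


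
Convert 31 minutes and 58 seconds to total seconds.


Minutes: 31
Extra seconds: 58
Seconds per minute: 60
Minutes to seconds: 31 x 60 = 1860
Total: 1860 + 58 = 1918

1918


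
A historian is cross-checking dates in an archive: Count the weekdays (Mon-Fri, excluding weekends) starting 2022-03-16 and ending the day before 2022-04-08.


Start: 2022-03-16 (Wednesday)
End (exclusive): 2022-04-08 (Friday)
Total calendar days: 23
Full weeks: 23 // 7 = 3 -> 15 weekdays
Remaining 2 days starting on Wednesday:
  Wed(w), Thu(w) -> 2 weekdays
Total business days: 15 + 2 = 17

17


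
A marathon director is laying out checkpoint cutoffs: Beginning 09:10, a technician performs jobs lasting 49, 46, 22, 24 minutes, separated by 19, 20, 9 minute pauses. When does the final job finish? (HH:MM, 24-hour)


Start: 09:10 = 550 min from midnight
  after task 1 (49 min): 09:59
  after break (19 min): 10:18
  after task 2 (46 min): 11:04
  after break (20 min): 11:24
  after task 3 (22 min): 11:46
  after break (9 min): 11:55
  after task 4 (24 min): 12:19
Total elapsed: 189 minutes
End time: 12:19

12:19


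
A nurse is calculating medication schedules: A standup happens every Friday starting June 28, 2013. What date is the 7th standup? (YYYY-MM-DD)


First occurrence: 2013-06-28 (occurrence 1)
Each occurrence is 7 days after the previous.
Occurrence 7 is 6 weeks after the first.
6 weeks = 42 days
2013-06-28 + 42 days = 2013-08-09

2013-08-09


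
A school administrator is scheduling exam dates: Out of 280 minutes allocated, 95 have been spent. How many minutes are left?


Total budget: 280 minutes
Time used: 95 minutes
Remaining: 280 - 95 = 185 minutes
Percent used: 33.9%
Percent remaining: 66.1%

185


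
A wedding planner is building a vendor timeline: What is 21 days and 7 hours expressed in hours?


Days: 21
Extra hours: 7
Hours per day: 24
Days to hours: 21 x 24 = 504
Total: 504 + 7 = 511

511


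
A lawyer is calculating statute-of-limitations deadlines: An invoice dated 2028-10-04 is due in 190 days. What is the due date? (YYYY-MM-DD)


Start: 2028-10-04
Adding 190 days
Days remaining in October: 27
After October: 163 days still to add
November 2028: 30 days, 133 remaining
December 2028: 31 days, 102 remaining
January 2029: 31 days, 71 remaining
February 2029: 28 days, 43 remaining
Result: 2029-04-12

2029-04-12


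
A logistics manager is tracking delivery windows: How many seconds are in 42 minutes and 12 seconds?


Minutes: 42
Extra seconds: 12
Seconds per minute: 60
Minutes to seconds: 42 x 60 = 2520
Total: 2520 + 12 = 2532

2532


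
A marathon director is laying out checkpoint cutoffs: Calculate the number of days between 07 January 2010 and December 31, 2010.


Start: January 07, 2010
End: December 31, 2010
Days left in January: 24
February: 28
March: 31
April: 30
May: 31
... plus remaining months
Sum of remaining months: 334
Total: 24 + 334 = 358

358


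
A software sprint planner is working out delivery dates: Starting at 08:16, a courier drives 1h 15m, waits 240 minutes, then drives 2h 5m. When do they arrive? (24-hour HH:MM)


Depart: 08:16
Leg 1: +75 min -> 09:31
Layover: +240 min -> 13:31
Leg 2: +125 min -> 15:36
Total travel: 440 minutes = 7h 20m
Arrival: 15:36

15:36


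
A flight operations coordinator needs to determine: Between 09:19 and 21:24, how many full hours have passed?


Start: 09:19
End: 21:24
Hour difference: 21 - 9 = 12 hours
Minute difference: 24 - 19 = 5 minutes
Total minutes: 725
Complete hours: 725 / 60 = 12 (remainder 5)

12


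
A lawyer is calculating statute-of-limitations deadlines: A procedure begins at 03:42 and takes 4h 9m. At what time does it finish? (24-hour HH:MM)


Start time: 03:42
Adding: 4 hours 9 minutes
Minutes: 42 + 9 = 51
Hours: 3 + 4 + 0 = 7
Result: 07:51

07:51


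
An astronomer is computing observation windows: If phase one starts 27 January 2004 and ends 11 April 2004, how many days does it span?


Start date: 2004-01-27
End date: 2004-04-11
Jan 2004: +5 days
Feb 2004: +29 days
Mar 2004: +31 days
Apr 2004: +10 days
Total: 75 days

75


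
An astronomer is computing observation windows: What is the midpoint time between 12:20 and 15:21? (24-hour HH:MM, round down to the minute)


Start time: 12:20 = 740 minutes from midnight
End time: 15:21 = 921 minutes from midnight
Sum: 740 + 921 = 1661
Midpoint: 1661 / 2 = 830 minutes
Convert: 830 / 60 = 13 hours, 50 minutes
Result: 13:50

13:50


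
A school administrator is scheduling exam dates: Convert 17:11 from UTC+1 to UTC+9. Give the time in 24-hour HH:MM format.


Local time: 17:11 at UTC+1 (offset 1h)
Target zone: UTC+9 (offset 9h)
Difference: 9 - (1) = 8 hours
Calculation: 17 + (8) = 25
Wraparound: (25) mod 24 = 1
Result: 01:11

01:11


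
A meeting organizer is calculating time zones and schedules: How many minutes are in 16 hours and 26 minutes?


Hours: 16
Extra minutes: 26
Minutes per hour: 60
Hours to minutes: 16 x 60 = 960
Total: 960 + 26 = 986

986


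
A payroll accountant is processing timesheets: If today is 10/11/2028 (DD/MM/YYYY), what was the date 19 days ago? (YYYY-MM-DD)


Start: 2028-11-10
Subtracting 19 days
Days already passed in November: 10
After going back through November: 9 more days to subtract
October 2028 has 31 days, need 9
Result: 2028-10-22

2028-10-22


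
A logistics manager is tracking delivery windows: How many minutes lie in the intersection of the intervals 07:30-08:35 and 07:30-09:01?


Interval A: [450, 515] minutes from midnight
Interval B: [450, 541] minutes from midnight
Overlap start = max(450, 450) = 450
Overlap end = min(515, 541) = 515
Overlap = 515 - 450 = 65 minutes

65


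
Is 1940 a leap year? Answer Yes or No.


Year: 1940
Divisible by 4? 1940 / 4 = 485.0 -> Yes
Divisible by 100? 1940 / 100 = 19.4 -> No
Divisible by 4 but not 100, so it IS a leap year

Yes


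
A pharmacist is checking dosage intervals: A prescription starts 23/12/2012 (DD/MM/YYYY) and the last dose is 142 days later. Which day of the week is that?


Start: 2012-12-23 (Sunday)
Step 1 - find target date: add 142 days
  2012-12-23 + 142 days = 2013-05-14
Step 2 - day of week:
  142 mod 7 = 2
  Sunday + 2 days -> Tuesday
Result: Tuesday (2013-05-14)

Tuesday


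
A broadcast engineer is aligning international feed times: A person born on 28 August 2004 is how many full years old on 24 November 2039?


Birth: 2004-08-28
Reference: 2039-11-24
Year difference: 2039 - 2004 = 35
Has birthday (08-28) occurred by 11-24? Yes
Age in full years: 35

35


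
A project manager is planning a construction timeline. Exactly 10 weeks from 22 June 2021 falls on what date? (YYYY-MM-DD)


Start: 2021-06-22
Weeks to add: 10
Convert to days: 10 x 7 = 70 days
Add 70 days to 2021-06-22
Result: 2021-08-31

2021-08-31


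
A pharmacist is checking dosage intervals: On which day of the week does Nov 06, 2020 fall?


Date: 2020-11-06
January 1, 2020 is a Wednesday
Day of year: 311
Offset from Jan 1: 310 days
310 mod 7 = 2
Result: Friday

Friday


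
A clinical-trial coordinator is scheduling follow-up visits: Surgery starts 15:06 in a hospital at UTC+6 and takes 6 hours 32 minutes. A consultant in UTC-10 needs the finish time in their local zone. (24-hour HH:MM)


Start: 15:06 in UTC+6
Step 1 - add duration:
  minutes: 6 + 32 = 38
  hours: 15 + 6 + 0 = 21
  end in UTC+6: 21:38
Step 2 - convert UTC+6 -> UTC-10:
  offset difference: -10 - (6) = -16 hours
  21 + (-16) = 5 -> mod 24 = 5
Result: 05:38 in UTC-10

05:38


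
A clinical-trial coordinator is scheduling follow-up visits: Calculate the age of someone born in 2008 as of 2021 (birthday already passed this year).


Birth year: 2008
Current year: 2021
Age = current year - birth year
Age = 2021 - 2008 = 13

13


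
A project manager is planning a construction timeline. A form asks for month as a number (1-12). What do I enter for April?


Calendar month order:
3. March
4. April <--
5. May
April is month number 4

4


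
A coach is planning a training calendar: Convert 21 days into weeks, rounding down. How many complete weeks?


Total days: 21
Days per week: 7
Division: 21 / 7 = 3 remainder 0
Complete weeks: 3
Remaining days: 0

3


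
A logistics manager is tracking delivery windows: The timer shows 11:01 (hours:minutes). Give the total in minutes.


Hours: 11
Minutes: 1
Convert hours to minutes: 11 x 60 = 660
Add remaining minutes: 660 + 1 = 661

661


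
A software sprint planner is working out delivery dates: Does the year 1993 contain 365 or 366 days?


Year: 1993
Check leap year rules:
Divisible by 4? No
1993 is not a leap year
Days: 365

365


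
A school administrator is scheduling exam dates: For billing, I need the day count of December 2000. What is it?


Month: December
Year: 2000
December is a 31-day month
Total: 31 days

31


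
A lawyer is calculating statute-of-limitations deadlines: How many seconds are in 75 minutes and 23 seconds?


Minutes: 75
Seconds: 23
Convert minutes to seconds: 75 x 60 = 4500
Add remaining seconds: 4500 + 23 = 4523

4523


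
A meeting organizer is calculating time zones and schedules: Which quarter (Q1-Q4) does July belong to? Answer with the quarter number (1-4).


Month: July (month 7)
Q1: January-March (months 1-3)
Q2: April-June (months 4-6)
Q3: July-September (months 7-9)
Q4: October-December (months 10-12)
Month 7 falls in Q3

3


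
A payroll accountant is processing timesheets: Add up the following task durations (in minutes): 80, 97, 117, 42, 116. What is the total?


Durations: 80, 97, 117, 42, 116
Running sum: 80
+ 97 = 177
+ 117 = 294
+ 42 = 336
+ 116 = 452
Total duration: 452 minutes
That is 7 hours and 32 minutes

452


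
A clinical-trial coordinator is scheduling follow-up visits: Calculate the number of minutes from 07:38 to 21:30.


Start time: 07:38 = 458 minutes from midnight
End time: 21:30 = 1290 minutes from midnight
Difference: 1290 - 458 = 832 minutes
That is 13 hours and 52 minutes

832


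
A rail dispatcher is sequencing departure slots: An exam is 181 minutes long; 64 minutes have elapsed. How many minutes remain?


Total budget: 181 minutes
Time used: 64 minutes
Remaining: 181 - 64 = 117 minutes
Percent used: 35.4%
Percent remaining: 64.6%

117


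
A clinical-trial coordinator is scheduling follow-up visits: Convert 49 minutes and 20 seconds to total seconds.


Minutes: 49
Extra seconds: 20
Seconds per minute: 60
Minutes to seconds: 49 x 60 = 2940
Total: 2940 + 20 = 2960

2960


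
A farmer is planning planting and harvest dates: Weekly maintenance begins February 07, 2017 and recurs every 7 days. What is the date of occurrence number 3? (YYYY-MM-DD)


First occurrence: 2017-02-07 (occurrence 1)
Each occurrence is 7 days after the previous.
Occurrence 3 is 2 weeks after the first.
2 weeks = 14 days
2017-02-07 + 14 days = 2017-02-21

2017-02-21
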